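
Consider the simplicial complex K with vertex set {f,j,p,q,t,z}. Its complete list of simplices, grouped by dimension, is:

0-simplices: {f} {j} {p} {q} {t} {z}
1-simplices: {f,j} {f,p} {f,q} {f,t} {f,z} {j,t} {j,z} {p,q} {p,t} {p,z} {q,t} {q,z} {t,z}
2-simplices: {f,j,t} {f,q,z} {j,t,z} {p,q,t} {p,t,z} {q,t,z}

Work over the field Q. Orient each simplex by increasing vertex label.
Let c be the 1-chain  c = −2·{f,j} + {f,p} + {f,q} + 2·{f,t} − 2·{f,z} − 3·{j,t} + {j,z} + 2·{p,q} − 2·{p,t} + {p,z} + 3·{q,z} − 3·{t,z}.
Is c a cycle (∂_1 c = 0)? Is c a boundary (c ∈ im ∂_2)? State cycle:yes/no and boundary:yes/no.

cycle:yes boundary:no

n_0=6 n_1=13 n_2=6  [Q]
∂1: piv[fj,fp,fq,ft,fz] rk=5  ker:jt,jz,pq,pt,pz,qt,qz,tz
∂2: piv[fjt,fqz,jtz,pqt,ptz,qtz] rk=6
∂1c = 0
c vs im∂2: residual ≠ 0 ⇒ not boundary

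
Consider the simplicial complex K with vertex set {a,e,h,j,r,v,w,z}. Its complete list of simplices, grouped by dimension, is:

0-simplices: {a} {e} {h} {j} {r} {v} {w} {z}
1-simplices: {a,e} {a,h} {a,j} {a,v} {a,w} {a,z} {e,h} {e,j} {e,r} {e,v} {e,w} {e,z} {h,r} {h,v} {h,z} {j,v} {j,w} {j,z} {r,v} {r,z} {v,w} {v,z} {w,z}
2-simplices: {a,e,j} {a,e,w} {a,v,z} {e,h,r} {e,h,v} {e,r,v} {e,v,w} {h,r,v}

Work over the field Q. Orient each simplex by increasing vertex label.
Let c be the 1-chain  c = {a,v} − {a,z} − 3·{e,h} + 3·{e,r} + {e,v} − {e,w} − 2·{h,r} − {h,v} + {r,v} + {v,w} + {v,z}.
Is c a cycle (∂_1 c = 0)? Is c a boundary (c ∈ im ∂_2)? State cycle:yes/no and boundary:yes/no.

cycle:yes boundary:yes

n_0=8 n_1=23 n_2=8  [Q]
∂1: piv[ae,ah,aj,av,aw,az,er] rk=7  ker:eh,ej,ev,ew,ez,hr,hv,hz,jv,jw,jz,rv,rz,vw,vz,wz
∂2: piv[aej,aew,avz,ehr,ehv,erv,evw] rk=7  ker:hrv
∂1c = 0
c vs im∂2: reduces to 0 ⇒ boundary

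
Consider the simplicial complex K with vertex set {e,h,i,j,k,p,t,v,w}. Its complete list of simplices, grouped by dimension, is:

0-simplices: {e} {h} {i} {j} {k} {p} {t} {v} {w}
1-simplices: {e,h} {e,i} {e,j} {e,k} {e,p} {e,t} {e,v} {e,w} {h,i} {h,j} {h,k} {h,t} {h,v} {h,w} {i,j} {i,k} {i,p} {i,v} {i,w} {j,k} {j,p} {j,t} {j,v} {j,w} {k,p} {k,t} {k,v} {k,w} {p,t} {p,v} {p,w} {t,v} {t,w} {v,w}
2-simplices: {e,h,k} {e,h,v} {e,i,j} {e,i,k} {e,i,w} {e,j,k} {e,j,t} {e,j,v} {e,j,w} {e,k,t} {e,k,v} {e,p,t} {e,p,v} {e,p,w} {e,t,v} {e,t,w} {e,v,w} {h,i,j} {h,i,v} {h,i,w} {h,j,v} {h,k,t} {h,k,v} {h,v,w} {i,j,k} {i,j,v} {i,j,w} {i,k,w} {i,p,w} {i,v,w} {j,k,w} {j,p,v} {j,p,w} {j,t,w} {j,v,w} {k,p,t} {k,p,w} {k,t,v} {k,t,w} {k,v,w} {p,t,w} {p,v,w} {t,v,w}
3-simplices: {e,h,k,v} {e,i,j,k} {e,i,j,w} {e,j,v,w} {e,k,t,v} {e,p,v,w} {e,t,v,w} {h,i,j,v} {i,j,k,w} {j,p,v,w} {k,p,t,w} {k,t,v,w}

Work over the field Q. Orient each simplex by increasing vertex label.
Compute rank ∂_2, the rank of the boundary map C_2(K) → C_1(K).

n_0=9 n_1=34 n_2=43 n_3=12  [Q]
∂1: piv[eh,ei,ej,ek,ep,et,ev,ew] rk=8  ker:hi,hj,hk,ht,hv,hw,ij,ik,ip,iv,iw,jk,jp,jt,jv,jw,kp,kt,kv,kw,pt,pv,pw,tv,tw,vw
∂2: piv[ehk,ehv,eij,eik,eiw,ejk,ejt,ejv,ejw,ekt,ekv,ept,epv,epw,etv,etw,evw,hij,hiv,hiw,hjv,hkt,ikw,ipw,jpv,kpt] rk=26  ker:hkv,hvw,ijk,ijv,ijw,ivw,jkw,jpw,jtw,jvw,kpw,ktv,ktw,kvw,ptw,pvw,tvw
∂3: piv[ehkv,eijk,eijw,ejvw,ektv,epvw,etvw,hijv,ijkw,jpvw,kptw,ktvw] rk=12
rk∂_2=26

rank∂_2=26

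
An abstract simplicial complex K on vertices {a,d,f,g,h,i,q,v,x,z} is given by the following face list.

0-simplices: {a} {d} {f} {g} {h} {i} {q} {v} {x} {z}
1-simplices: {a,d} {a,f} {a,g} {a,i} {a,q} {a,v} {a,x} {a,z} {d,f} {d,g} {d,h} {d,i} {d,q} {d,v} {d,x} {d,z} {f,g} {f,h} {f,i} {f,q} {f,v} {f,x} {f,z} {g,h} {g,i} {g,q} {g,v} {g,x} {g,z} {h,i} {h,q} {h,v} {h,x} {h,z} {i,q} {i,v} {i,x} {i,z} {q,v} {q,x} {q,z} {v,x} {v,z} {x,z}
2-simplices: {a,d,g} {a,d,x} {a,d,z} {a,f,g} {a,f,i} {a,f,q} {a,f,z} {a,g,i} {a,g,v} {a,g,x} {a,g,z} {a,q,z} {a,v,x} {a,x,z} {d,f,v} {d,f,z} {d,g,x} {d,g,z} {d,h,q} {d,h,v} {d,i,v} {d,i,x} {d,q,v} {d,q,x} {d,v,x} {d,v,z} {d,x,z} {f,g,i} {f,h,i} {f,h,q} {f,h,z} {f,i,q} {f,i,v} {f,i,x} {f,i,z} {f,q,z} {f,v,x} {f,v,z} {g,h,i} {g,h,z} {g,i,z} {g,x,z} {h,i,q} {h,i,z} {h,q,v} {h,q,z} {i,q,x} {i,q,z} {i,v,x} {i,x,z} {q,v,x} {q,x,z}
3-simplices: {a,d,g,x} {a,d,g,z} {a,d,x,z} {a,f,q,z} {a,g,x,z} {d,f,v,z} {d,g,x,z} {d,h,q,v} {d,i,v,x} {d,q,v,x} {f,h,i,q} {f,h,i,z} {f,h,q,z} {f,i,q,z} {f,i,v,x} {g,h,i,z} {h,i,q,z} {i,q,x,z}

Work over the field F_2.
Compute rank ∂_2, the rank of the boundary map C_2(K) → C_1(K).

n_0=10 n_1=44 n_2=52 n_3=18  [Z2]
∂1: piv[ad,af,ag,ai,aq,av,ax,az,dh] rk=9  ker:df,dg,di,dq,dv,dx,dz,fg,fh,fi,fq,fv,fx,fz,gh,gi,gq,gv,gx,gz,hi,hq,hv,hx,hz,iq,iv,ix,iz,qv,qx,qz,vx,vz,xz
∂2: piv[adg,adx,adz,afg,afi,afq,afz,agi,agv,agx,agz,aqz,avx,axz,dfv,dfz,dhq,dhv,div,dix,dqv,dqx,dvx,dvz,fhi,fhq,fhz,fiq,fiv,fix,fiz,ghi,iqx] rk=33  ker:dgx,dgz,dxz,fgi,fqz,fvx,fvz,ghz,giz,gxz,hiq,hiz,hqv,hqz,iqz,ivx,ixz,qvx,qxz
∂3: piv[adgx,adgz,adxz,afqz,agxz,dfvz,dhqv,divx,dqvx,fhiq,fhiz,fhqz,fiqz,fivx,ghiz,iqxz] rk=16  ker:dgxz,hiqz
rk∂_2=33

rank∂_2=33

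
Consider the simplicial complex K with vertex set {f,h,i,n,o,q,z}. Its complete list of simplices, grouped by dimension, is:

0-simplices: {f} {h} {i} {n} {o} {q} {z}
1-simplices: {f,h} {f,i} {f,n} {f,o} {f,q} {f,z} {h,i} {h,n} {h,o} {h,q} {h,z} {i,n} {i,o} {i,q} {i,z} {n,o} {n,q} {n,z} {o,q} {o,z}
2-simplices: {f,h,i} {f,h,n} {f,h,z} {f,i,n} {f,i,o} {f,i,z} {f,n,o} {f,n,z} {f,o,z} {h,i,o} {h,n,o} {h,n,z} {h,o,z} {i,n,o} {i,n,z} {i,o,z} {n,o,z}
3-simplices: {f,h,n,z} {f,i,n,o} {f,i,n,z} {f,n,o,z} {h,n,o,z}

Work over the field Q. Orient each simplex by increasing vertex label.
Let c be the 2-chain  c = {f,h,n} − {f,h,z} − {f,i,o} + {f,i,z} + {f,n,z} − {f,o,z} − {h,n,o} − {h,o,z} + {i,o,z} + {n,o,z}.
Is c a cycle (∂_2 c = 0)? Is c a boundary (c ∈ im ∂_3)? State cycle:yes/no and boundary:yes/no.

n_0=7 n_1=20 n_2=17 n_3=5  [Q]
∂1: piv[fh,fi,fn,fo,fq,fz] rk=6  ker:hi,hn,ho,hq,hz,in,io,iq,iz,no,nq,nz,oq,oz
∂2: piv[fhi,fhn,fhz,fin,fio,fiz,fno,fnz,foz,hio] rk=10  ker:hno,hnz,hoz,ino,inz,ioz,noz
∂3: piv[fhnz,fino,finz,fnoz,hnoz] rk=5
∂2c = 0
c vs im∂3: residual ≠ 0 ⇒ not boundary

cycle:yes boundary:no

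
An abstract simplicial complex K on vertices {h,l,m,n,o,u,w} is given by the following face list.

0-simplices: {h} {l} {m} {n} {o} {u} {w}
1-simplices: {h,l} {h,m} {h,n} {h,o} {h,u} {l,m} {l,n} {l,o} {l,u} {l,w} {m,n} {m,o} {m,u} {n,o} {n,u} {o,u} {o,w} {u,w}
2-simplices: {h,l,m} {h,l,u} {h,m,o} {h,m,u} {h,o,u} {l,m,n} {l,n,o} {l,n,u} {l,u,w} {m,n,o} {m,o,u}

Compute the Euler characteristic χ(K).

n_0=7 n_1=18 n_2=11
χ=+7−18+11=0

χ(K)=0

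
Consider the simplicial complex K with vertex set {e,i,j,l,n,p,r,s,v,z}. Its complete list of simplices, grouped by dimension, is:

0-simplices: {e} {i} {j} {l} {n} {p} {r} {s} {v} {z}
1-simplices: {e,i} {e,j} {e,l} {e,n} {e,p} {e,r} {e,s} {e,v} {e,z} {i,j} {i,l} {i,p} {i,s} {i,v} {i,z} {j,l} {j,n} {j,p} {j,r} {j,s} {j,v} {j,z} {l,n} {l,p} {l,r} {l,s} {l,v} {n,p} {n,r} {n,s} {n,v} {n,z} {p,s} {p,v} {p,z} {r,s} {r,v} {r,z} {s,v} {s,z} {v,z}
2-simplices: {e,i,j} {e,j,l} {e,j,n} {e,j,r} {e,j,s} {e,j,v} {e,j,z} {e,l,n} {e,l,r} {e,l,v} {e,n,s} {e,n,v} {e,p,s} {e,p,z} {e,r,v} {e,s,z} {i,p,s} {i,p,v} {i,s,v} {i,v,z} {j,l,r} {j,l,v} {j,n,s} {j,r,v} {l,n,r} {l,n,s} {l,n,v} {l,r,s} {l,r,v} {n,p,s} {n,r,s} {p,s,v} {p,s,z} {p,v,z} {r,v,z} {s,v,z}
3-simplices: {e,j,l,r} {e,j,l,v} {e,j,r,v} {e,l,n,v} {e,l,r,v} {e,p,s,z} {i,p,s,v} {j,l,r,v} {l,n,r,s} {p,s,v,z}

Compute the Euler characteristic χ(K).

χ(K)=-5

n_0=10 n_1=41 n_2=36 n_3=10
χ=+10−41+36−10=-5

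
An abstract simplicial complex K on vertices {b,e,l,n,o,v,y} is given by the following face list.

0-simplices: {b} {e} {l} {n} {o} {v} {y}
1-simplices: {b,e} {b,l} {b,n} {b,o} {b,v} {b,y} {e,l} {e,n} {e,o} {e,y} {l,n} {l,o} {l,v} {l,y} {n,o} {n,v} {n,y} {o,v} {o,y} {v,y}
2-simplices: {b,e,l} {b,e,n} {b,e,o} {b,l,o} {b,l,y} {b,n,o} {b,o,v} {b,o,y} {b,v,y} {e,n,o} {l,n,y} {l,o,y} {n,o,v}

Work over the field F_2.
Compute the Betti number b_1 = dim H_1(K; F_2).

b_1=3

n_0=7 n_1=20 n_2=13  [Z2]
∂1: piv[be,bl,bn,bo,bv,by] rk=6  ker:el,en,eo,ey,ln,lo,lv,ly,no,nv,ny,ov,oy,vy
∂2: piv[bel,ben,beo,blo,bly,bno,bov,boy,bvy,lny,nov] rk=11  ker:eno,loy
b_1=(20−6)−11=3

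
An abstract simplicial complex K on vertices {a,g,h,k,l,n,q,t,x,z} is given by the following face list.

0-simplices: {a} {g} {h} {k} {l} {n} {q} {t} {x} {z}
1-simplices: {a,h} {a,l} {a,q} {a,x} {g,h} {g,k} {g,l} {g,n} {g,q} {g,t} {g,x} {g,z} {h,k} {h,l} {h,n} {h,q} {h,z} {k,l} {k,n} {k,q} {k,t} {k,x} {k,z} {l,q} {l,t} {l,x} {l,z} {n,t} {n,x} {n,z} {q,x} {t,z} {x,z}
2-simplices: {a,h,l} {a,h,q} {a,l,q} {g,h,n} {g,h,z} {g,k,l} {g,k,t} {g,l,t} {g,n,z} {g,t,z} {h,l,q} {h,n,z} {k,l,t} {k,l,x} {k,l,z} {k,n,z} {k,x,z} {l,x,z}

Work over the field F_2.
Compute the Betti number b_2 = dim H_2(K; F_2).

b_2=4

n_0=10 n_1=33 n_2=18  [Z2]
∂1: piv[ah,al,aq,ax,gh,gk,gn,gt,gz] rk=9  ker:gl,gq,gx,hk,hl,hn,hq,hz,kl,kn,kq,kt,kx,kz,lq,lt,lx,lz,nt,nx,nz,qx,tz,xz
∂2: piv[ahl,ahq,alq,ghn,ghz,gkl,gkt,glt,gnz,gtz,klx,klz,knz,kxz] rk=14  ker:hlq,hnz,klt,lxz
b_2=(18−14)−0=4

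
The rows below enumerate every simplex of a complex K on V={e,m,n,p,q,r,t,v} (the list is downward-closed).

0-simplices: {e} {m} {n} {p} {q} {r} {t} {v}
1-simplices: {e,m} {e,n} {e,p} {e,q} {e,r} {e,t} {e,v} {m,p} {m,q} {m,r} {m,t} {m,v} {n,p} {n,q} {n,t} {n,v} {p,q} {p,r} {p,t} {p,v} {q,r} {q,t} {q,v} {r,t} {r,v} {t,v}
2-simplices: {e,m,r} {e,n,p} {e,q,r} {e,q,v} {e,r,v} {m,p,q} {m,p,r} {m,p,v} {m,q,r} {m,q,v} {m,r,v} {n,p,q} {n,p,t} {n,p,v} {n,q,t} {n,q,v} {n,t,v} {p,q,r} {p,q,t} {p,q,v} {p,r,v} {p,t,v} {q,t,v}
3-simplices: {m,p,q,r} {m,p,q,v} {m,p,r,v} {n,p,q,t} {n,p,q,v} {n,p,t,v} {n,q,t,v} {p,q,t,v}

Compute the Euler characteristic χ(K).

χ(K)=-3

n_0=8 n_1=26 n_2=23 n_3=8
χ=+8−26+23−8=-3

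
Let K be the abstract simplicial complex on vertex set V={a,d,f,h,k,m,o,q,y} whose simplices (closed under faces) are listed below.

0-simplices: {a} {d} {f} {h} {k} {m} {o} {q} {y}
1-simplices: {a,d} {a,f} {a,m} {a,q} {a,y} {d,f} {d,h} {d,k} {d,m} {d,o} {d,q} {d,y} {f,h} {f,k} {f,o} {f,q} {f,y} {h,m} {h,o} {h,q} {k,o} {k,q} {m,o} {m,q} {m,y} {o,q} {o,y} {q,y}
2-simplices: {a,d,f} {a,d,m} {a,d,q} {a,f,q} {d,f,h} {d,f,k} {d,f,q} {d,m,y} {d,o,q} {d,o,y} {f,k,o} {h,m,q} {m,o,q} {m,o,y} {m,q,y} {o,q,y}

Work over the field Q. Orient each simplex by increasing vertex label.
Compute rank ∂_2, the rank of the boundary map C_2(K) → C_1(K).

n_0=9 n_1=28 n_2=16  [Q]
∂1: piv[ad,af,am,aq,ay,dh,dk,do] rk=8  ker:df,dm,dq,dy,fh,fk,fo,fq,fy,hm,ho,hq,ko,kq,mo,mq,my,oq,oy,qy
∂2: piv[adf,adm,adq,afq,dfh,dfk,dmy,doq,doy,fko,hmq,moq,moy,mqy] rk=14  ker:dfq,oqy
rk∂_2=14

rank∂_2=14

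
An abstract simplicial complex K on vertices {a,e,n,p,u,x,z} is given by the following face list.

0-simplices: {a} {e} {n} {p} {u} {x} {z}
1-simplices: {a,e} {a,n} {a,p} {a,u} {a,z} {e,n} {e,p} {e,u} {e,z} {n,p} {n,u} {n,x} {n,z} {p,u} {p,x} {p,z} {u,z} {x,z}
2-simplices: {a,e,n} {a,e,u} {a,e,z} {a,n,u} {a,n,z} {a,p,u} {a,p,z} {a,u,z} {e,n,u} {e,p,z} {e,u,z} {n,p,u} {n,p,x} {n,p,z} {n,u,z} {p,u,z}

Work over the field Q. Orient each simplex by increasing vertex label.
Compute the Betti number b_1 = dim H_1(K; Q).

n_0=7 n_1=18 n_2=16  [Q]
∂1: piv[ae,an,ap,au,az,nx] rk=6  ker:en,ep,eu,ez,np,nu,nz,pu,px,pz,uz,xz
∂2: piv[aen,aeu,aez,anu,anz,apu,apz,auz,epz,npu,npx] rk=11  ker:enu,euz,npz,nuz,puz
b_1=(18−6)−11=1

b_1=1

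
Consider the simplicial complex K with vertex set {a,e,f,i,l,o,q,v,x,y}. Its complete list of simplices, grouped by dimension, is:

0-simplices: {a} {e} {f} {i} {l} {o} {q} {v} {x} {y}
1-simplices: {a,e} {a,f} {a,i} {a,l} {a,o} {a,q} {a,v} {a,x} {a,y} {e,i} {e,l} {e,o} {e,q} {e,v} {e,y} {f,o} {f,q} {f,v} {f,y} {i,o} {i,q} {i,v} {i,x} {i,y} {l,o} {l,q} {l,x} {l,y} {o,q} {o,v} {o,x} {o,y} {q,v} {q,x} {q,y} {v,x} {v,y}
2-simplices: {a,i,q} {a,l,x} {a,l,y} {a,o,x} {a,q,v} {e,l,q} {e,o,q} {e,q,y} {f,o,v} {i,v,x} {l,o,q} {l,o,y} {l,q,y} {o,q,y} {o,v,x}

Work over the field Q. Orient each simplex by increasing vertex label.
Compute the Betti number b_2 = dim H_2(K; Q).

n_0=10 n_1=37 n_2=15  [Q]
∂1: piv[ae,af,ai,al,ao,aq,av,ax,ay] rk=9  ker:ei,el,eo,eq,ev,ey,fo,fq,fv,fy,io,iq,iv,ix,iy,lo,lq,lx,ly,oq,ov,ox,oy,qv,qx,qy,vx,vy
∂2: piv[aiq,alx,aly,aox,aqv,elq,eoq,eqy,fov,ivx,loq,loy,lqy,ovx] rk=14  ker:oqy
b_2=(15−14)−0=1

b_2=1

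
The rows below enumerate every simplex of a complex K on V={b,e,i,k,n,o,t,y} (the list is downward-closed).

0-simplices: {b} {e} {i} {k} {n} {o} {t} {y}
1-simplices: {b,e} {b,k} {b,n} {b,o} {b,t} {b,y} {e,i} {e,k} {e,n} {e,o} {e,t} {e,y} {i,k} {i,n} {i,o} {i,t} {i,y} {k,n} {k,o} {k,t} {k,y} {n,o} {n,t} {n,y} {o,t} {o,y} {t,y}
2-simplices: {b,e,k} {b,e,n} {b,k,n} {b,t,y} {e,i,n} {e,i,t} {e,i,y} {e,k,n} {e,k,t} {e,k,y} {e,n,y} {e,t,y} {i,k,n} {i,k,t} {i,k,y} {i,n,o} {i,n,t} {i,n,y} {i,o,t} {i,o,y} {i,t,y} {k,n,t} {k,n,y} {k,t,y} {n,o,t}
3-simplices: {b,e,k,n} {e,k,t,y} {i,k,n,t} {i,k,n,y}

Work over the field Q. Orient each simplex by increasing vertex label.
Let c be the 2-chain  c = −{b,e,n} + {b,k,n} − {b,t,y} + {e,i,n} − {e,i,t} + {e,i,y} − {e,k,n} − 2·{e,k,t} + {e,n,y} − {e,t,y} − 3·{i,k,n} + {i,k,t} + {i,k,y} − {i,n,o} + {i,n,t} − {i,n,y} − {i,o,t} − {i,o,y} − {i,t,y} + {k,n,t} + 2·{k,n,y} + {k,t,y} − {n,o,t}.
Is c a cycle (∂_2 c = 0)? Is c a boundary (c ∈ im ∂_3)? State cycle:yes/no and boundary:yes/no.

cycle:no boundary:no

n_0=8 n_1=27 n_2=25 n_3=4  [Q]
∂1: piv[be,bk,bn,bo,bt,by,ei] rk=7  ker:ek,en,eo,et,ey,ik,in,io,it,iy,kn,ko,kt,ky,no,nt,ny,ot,oy,ty
∂2: piv[bek,ben,bkn,bty,ein,eit,eiy,ekt,eky,eny,ety,ikn,ino,int,iot,ioy] rk=16  ker:ekn,ikt,iky,iny,ity,knt,kny,kty,not
∂3: piv[bekn,ekty,iknt,ikny] rk=4
∂2c = −{b,e} + {b,k} − {b,t} + {b,y} + {e,i} − 3·{e,k} + 2·{e,t} − {e,y} − {i,k} + 3·{i,n} − {i,o} − 3·{i,t} + 3·{i,y} − {k,t} − 2·{k,y} − 2·{n,o} + 3·{n,t} + 2·{n,y} − 2·{o,t} − {o,y} − 2·{t,y}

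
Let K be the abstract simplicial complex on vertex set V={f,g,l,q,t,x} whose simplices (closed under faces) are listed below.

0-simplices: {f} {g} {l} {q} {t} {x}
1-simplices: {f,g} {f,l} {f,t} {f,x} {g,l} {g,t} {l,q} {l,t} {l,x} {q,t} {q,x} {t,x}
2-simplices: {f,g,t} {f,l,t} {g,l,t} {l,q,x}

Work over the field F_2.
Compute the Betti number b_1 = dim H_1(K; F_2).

n_0=6 n_1=12 n_2=4  [Z2]
∂1: piv[fg,fl,ft,fx,lq] rk=5  ker:gl,gt,lt,lx,qt,qx,tx
∂2: piv[fgt,flt,glt,lqx] rk=4
b_1=(12−5)−4=3

b_1=3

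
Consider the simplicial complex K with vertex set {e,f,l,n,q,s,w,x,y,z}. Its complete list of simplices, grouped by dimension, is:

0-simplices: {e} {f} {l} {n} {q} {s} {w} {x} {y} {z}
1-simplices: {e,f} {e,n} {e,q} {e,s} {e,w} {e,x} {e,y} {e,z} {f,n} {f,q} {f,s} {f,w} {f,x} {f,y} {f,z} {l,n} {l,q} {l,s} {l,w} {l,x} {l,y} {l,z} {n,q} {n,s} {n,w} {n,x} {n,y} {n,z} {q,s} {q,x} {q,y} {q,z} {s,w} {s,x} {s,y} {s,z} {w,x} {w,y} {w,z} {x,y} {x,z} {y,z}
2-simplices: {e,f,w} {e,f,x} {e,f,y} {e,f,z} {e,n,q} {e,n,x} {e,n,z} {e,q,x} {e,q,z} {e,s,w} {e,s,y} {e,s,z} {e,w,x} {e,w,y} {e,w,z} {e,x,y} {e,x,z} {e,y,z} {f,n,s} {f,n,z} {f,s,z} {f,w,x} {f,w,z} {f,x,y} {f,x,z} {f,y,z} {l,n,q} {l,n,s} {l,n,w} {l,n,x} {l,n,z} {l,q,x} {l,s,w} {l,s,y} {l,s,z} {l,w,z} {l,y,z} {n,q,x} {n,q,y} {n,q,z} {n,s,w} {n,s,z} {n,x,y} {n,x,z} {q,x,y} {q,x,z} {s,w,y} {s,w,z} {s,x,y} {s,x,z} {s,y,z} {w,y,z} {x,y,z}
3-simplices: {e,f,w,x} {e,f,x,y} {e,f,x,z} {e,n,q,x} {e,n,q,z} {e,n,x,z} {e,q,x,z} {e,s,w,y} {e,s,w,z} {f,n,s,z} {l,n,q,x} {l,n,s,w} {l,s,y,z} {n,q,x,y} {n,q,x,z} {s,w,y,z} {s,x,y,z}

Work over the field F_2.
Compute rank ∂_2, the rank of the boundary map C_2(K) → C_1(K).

rank∂_2=31

n_0=10 n_1=42 n_2=53 n_3=17  [Z2]
∂1: piv[ef,en,eq,es,ew,ex,ey,ez,ln] rk=9  ker:fn,fq,fs,fw,fx,fy,fz,lq,ls,lw,lx,ly,lz,nq,ns,nw,nx,ny,nz,qs,qx,qy,qz,sw,sx,sy,sz,wx,wy,wz,xy,xz,yz
∂2: piv[efw,efx,efy,efz,enq,enx,enz,eqx,eqz,esw,esy,esz,ewx,ewy,ewz,exy,exz,eyz,fns,fnz,fsz,lnq,lns,lnw,lnx,lnz,lsw,lsy,nqy,nxy,sxy] rk=31  ker:fwx,fwz,fxy,fxz,fyz,lqx,lsz,lwz,lyz,nqx,nqz,nsw,nsz,nxz,qxy,qxz,swy,swz,sxz,syz,wyz,xyz
∂3: piv[efwx,efxy,efxz,enqx,enqz,enxz,eqxz,eswy,eswz,fnsz,lnqx,lnsw,lsyz,nqxy,swyz,sxyz] rk=16  ker:nqxz
rk∂_2=31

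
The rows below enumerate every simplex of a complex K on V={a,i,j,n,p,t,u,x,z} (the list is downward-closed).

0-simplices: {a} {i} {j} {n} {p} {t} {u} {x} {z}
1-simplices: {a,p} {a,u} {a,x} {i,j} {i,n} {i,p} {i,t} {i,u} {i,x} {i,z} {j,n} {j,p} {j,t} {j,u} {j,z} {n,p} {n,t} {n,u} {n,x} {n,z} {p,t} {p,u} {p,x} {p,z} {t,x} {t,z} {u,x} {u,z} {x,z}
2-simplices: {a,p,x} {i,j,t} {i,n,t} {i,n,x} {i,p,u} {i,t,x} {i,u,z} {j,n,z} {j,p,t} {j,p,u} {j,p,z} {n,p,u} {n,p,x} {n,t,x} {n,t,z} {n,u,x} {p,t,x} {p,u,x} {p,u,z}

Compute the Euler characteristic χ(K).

n_0=9 n_1=29 n_2=19
χ=+9−29+19=-1

χ(K)=-1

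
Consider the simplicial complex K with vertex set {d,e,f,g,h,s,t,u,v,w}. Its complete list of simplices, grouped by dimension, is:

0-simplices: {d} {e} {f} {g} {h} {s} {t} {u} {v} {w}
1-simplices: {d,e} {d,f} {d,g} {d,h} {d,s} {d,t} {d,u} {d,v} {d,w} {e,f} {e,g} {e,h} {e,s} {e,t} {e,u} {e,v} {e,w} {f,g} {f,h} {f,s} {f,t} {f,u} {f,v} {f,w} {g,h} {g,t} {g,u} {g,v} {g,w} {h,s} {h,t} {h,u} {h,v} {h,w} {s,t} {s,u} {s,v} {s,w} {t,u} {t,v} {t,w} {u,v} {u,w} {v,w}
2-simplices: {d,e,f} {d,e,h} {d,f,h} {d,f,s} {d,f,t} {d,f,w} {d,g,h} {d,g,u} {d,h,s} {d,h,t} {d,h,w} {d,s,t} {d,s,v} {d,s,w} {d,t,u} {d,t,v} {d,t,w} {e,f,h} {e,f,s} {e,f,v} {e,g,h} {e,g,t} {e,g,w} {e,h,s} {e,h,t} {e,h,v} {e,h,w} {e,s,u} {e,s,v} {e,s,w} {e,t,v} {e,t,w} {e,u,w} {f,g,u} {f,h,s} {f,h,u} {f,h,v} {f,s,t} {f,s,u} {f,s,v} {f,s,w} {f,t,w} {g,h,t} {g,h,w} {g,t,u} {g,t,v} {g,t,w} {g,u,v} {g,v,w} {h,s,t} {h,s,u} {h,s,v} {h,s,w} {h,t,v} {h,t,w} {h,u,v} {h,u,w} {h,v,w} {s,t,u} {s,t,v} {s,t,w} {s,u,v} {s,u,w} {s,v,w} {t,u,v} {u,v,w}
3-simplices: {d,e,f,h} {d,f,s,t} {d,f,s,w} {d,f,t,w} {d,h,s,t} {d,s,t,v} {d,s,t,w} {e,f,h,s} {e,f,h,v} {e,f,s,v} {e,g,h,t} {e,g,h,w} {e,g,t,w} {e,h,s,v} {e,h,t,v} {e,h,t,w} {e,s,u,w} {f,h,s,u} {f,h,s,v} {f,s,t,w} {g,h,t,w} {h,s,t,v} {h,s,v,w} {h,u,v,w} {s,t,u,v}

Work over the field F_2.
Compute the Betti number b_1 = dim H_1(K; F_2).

b_1=0

n_0=10 n_1=44 n_2=66 n_3=25  [Z2]
∂1: piv[de,df,dg,dh,ds,dt,du,dv,dw] rk=9  ker:ef,eg,eh,es,et,eu,ev,ew,fg,fh,fs,ft,fu,fv,fw,gh,gt,gu,gv,gw,hs,ht,hu,hv,hw,st,su,sv,sw,tu,tv,tw,uv,uw,vw
∂2: piv[def,deh,dfh,dfs,dft,dfw,dgh,dgu,dhs,dht,dhw,dst,dsv,dsw,dtu,dtv,dtw,efs,efv,egh,egt,egw,eht,ehv,ehw,esu,esv,euw,fgu,fhu,fsu,gtv,guv,gvw,huv] rk=35  ker:efh,ehs,esw,etv,etw,fhs,fhv,fst,fsv,fsw,ftw,ght,ghw,gtu,gtw,hst,hsu,hsv,hsw,htv,htw,huw,hvw,stu,stv,stw,suv,suw,svw,tuv,uvw
∂3: piv[defh,dfst,dfsw,dftw,dhst,dstv,dstw,efhs,efhv,efsv,eght,eghw,egtw,ehsv,ehtv,ehtw,esuw,fhsu,hstv,hsvw,huvw,stuv] rk=22  ker:fhsv,fstw,ghtw
b_1=(44−9)−35=0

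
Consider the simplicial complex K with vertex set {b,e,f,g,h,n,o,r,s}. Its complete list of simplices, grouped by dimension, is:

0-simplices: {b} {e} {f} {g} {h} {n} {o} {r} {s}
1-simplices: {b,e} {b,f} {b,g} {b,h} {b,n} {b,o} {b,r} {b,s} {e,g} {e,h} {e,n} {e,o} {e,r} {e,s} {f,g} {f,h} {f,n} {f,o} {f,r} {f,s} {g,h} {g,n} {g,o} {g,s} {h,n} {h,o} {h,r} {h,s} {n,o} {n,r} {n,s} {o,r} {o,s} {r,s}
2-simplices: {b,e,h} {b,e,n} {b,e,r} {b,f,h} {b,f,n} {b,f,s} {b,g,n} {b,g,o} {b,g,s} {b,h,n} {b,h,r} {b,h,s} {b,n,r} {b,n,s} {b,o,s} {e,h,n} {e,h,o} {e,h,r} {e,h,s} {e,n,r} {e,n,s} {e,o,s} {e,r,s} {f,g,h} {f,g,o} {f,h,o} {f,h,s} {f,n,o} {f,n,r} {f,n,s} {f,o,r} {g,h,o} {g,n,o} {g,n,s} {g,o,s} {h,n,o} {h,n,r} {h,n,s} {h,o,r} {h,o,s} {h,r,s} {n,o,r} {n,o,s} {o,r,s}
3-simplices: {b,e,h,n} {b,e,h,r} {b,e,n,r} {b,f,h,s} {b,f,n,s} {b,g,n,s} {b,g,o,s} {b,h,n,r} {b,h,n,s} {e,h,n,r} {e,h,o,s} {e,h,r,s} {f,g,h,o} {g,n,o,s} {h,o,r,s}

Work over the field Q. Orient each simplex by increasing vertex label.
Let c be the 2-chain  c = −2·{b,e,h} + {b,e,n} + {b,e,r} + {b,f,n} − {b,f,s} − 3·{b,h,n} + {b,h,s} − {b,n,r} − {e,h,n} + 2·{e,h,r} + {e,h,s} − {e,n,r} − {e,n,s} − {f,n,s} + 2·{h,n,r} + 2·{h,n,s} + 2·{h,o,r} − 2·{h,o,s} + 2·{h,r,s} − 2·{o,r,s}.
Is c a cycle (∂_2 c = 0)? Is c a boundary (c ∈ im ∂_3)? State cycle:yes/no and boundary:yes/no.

n_0=9 n_1=34 n_2=44 n_3=15  [Q]
∂1: piv[be,bf,bg,bh,bn,bo,br,bs] rk=8  ker:eg,eh,en,eo,er,es,fg,fh,fn,fo,fr,fs,gh,gn,go,gs,hn,ho,hr,hs,no,nr,ns,or,os,rs
∂2: piv[beh,ben,ber,bfh,bfn,bfs,bgn,bgo,bgs,bhn,bhr,bhs,bnr,bns,bos,eho,ehs,eos,ers,fgh,fgo,fho,fno,fnr,for] rk=25  ker:ehn,ehr,enr,ens,fhs,fns,gho,gno,gns,gos,hno,hnr,hns,hor,hos,hrs,nor,nos,ors
∂3: piv[behn,behr,benr,bfhs,bfns,bgns,bgos,bhnr,bhns,ehos,ehrs,fgho,gnos,hors] rk=14  ker:ehnr
∂2c = 0
c vs im∂3: residual ≠ 0 ⇒ not boundary

cycle:yes boundary:no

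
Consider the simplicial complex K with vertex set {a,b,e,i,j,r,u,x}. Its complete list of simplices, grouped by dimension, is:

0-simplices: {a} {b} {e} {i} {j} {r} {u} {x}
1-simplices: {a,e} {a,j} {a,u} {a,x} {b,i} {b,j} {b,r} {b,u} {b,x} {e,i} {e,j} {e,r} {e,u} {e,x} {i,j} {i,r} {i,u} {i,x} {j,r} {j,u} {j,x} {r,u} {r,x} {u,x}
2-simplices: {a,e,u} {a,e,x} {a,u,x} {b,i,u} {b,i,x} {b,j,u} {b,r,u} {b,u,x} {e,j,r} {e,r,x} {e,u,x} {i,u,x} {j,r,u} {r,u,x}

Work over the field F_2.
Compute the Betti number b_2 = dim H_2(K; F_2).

n_0=8 n_1=24 n_2=14  [Z2]
∂1: piv[ae,aj,au,ax,bi,bj,br] rk=7  ker:bu,bx,ei,ej,er,eu,ex,ij,ir,iu,ix,jr,ju,jx,ru,rx,ux
∂2: piv[aeu,aex,aux,biu,bix,bju,bru,bux,ejr,erx,jru,rux] rk=12  ker:eux,iux
b_2=(14−12)−0=2

b_2=2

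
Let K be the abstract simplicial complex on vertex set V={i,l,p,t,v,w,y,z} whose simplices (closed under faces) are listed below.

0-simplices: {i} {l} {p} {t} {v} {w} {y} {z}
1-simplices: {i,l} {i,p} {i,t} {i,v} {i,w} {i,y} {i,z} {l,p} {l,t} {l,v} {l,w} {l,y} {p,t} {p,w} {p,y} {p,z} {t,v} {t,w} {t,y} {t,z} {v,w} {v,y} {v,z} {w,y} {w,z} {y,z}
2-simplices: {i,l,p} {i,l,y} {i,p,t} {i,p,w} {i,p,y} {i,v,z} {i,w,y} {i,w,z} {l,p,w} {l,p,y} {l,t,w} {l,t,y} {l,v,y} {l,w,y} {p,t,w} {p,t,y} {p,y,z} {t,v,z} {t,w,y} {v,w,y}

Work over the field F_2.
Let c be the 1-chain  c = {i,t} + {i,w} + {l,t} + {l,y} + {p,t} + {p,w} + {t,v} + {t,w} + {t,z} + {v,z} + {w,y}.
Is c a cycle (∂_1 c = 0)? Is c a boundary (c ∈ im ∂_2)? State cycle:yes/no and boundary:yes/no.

cycle:yes boundary:yes

n_0=8 n_1=26 n_2=20  [Z2]
∂1: piv[il,ip,it,iv,iw,iy,iz] rk=7  ker:lp,lt,lv,lw,ly,pt,pw,py,pz,tv,tw,ty,tz,vw,vy,vz,wy,wz,yz
∂2: piv[ilp,ily,ipt,ipw,ipy,ivz,iwy,iwz,lpw,ltw,lty,lvy,ptw,pyz,tvz,vwy] rk=16  ker:lpy,lwy,pty,twy
∂1c = 0
c vs im∂2: reduces to 0 ⇒ boundary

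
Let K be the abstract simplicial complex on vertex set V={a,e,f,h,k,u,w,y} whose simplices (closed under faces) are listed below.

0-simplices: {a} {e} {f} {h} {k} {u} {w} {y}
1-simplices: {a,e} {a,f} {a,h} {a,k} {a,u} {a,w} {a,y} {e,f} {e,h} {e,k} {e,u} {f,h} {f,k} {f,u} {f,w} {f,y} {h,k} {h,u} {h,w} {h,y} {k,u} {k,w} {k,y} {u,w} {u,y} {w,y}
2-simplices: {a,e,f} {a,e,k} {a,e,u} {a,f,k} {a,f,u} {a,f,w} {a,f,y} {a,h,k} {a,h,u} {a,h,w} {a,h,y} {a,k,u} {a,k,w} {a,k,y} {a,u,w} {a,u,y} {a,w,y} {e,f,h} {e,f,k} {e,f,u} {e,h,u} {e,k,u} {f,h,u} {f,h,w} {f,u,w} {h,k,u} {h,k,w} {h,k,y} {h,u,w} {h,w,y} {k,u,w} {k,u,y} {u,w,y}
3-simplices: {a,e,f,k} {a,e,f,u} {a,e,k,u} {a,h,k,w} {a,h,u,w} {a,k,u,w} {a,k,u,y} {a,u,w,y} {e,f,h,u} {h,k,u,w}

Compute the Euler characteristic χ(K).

χ(K)=5

n_0=8 n_1=26 n_2=33 n_3=10
χ=+8−26+33−10=5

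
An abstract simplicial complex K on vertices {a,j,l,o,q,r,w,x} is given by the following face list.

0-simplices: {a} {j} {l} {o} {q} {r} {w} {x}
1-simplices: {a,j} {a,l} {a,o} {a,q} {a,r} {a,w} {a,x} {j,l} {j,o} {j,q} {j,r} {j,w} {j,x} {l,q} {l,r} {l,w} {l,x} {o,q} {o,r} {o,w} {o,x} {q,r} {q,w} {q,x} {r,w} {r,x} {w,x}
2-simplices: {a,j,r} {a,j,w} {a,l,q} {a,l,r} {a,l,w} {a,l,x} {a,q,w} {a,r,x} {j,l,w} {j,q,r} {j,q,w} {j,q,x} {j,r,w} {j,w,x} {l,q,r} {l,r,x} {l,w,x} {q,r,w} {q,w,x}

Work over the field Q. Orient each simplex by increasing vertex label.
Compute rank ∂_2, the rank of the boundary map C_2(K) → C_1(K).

rank∂_2=15

n_0=8 n_1=27 n_2=19  [Q]
∂1: piv[aj,al,ao,aq,ar,aw,ax] rk=7  ker:jl,jo,jq,jr,jw,jx,lq,lr,lw,lx,oq,or,ow,ox,qr,qw,qx,rw,rx,wx
∂2: piv[ajr,ajw,alq,alr,alw,alx,aqw,arx,jlw,jqr,jqw,jqx,jrw,jwx,lwx] rk=15  ker:lqr,lrx,qrw,qwx
rk∂_2=15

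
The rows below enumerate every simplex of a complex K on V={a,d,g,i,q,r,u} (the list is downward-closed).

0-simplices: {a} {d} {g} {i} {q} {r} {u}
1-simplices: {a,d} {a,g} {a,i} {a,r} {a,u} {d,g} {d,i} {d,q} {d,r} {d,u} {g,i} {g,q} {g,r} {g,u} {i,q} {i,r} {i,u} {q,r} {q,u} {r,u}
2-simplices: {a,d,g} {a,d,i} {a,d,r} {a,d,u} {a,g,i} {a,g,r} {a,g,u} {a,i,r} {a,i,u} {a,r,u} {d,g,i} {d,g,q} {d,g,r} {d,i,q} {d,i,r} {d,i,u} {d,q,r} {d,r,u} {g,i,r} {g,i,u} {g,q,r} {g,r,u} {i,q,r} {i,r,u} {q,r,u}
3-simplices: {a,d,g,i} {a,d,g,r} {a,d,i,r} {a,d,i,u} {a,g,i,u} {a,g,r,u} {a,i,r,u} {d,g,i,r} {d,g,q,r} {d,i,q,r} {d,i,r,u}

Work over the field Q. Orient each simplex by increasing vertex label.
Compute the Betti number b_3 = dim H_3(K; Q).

n_0=7 n_1=20 n_2=25 n_3=11  [Q]
∂1: piv[ad,ag,ai,ar,au,dq] rk=6  ker:dg,di,dr,du,gi,gq,gr,gu,iq,ir,iu,qr,qu,ru
∂2: piv[adg,adi,adr,adu,agi,agr,agu,air,aiu,aru,dgq,diq,dqr,qru] rk=14  ker:dgi,dgr,dir,diu,dru,gir,giu,gqr,gru,iqr,iru
∂3: piv[adgi,adgr,adir,adiu,agiu,agru,airu,dgir,dgqr,diqr,diru] rk=11
b_3=(11−11)−0=0

b_3=0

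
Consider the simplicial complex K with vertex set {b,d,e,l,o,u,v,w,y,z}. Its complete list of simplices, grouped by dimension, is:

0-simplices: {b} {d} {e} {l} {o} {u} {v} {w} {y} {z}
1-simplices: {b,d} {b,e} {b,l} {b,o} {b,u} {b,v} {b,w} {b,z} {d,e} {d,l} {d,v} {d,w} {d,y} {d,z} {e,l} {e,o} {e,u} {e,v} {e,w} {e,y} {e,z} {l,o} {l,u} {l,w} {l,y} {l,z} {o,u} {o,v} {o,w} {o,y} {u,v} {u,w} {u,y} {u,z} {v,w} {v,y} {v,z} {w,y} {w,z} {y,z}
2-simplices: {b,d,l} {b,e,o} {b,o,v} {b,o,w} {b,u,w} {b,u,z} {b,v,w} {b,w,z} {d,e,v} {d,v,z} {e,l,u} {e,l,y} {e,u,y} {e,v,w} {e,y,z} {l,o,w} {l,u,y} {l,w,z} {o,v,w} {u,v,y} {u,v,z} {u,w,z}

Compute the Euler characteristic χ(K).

χ(K)=-8

n_0=10 n_1=40 n_2=22
χ=+10−40+22=-8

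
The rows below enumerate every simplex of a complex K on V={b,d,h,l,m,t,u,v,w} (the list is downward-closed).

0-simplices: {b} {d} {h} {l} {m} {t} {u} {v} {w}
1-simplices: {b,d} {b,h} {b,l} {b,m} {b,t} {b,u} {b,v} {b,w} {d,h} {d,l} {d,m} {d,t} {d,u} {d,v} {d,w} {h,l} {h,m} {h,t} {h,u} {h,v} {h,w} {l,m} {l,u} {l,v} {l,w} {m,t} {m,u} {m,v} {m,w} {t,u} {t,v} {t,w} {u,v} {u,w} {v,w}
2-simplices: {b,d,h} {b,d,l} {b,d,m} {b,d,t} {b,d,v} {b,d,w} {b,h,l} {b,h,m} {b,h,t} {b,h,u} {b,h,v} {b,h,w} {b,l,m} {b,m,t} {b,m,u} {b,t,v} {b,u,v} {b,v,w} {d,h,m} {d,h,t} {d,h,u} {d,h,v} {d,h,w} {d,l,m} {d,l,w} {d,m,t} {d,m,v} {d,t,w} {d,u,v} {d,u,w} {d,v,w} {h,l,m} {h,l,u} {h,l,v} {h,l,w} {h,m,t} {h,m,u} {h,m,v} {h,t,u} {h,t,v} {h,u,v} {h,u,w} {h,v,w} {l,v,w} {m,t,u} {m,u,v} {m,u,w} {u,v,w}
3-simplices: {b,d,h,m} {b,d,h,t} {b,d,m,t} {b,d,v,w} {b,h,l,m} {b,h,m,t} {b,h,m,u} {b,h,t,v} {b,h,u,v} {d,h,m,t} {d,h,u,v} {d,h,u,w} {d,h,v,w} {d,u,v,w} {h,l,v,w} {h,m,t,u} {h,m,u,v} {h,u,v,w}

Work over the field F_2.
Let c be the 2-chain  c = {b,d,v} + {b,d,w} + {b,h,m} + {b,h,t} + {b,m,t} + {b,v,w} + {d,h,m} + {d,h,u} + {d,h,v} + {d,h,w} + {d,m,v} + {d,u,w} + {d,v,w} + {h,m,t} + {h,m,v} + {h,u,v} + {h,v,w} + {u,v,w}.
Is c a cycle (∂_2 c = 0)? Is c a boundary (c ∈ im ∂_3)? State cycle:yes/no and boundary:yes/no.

cycle:yes boundary:no

n_0=9 n_1=35 n_2=48 n_3=18  [Z2]
∂1: piv[bd,bh,bl,bm,bt,bu,bv,bw] rk=8  ker:dh,dl,dm,dt,du,dv,dw,hl,hm,ht,hu,hv,hw,lm,lu,lv,lw,mt,mu,mv,mw,tu,tv,tw,uv,uw,vw
∂2: piv[bdh,bdl,bdm,bdt,bdv,bdw,bhl,bhm,bht,bhu,bhv,bhw,blm,bmt,bmu,btv,buv,bvw,dhu,dlw,dmv,dtw,duw,hlu,hlv,htu,muw] rk=27  ker:dhm,dht,dhv,dhw,dlm,dmt,duv,dvw,hlm,hlw,hmt,hmu,hmv,htv,huv,huw,hvw,lvw,mtu,muv,uvw
∂3: piv[bdhm,bdht,bdmt,bdvw,bhlm,bhmt,bhmu,bhtv,bhuv,dhuv,dhuw,dhvw,duvw,hlvw,hmtu,hmuv] rk=16  ker:dhmt,huvw
∂2c = 0
c vs im∂3: residual ≠ 0 ⇒ not boundary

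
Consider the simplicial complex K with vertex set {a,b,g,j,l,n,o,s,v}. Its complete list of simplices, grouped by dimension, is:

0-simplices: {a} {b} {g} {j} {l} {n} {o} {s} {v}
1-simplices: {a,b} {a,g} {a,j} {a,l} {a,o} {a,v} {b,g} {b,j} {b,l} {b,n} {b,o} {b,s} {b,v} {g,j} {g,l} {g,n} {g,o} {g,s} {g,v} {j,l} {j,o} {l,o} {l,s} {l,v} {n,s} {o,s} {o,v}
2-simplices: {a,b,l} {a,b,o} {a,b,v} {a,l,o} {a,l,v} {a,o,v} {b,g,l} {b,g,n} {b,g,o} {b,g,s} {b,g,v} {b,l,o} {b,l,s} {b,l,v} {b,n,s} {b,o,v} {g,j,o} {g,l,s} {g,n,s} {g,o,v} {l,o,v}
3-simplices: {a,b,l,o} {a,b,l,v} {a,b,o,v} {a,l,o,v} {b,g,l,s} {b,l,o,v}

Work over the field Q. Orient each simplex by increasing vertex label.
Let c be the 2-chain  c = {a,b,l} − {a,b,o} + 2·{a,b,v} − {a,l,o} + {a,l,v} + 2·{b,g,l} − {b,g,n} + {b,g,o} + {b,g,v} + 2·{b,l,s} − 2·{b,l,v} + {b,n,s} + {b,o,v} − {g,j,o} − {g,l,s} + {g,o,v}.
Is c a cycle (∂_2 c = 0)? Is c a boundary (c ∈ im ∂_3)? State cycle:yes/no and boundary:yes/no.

n_0=9 n_1=27 n_2=21 n_3=6  [Q]
∂1: piv[ab,ag,aj,al,ao,av,bn,bs] rk=8  ker:bg,bj,bl,bo,bv,gj,gl,gn,go,gs,gv,jl,jo,lo,ls,lv,ns,os,ov
∂2: piv[abl,abo,abv,alo,alv,aov,bgl,bgn,bgo,bgs,bgv,bls,bns,gjo] rk=14  ker:blo,blv,bov,gls,gns,gov,lov
∂3: piv[ablo,ablv,abov,alov,bgls] rk=5  ker:blov
∂2c = 2·{a,b} − {a,l} + 2·{a,o} − 3·{a,v} + 3·{b,g} − {b,l} + 2·{b,n} − {b,o} − 3·{b,s} + 2·{b,v} − {g,j} + {g,l} − {g,n} + 3·{g,o} + {g,s} − {j,o} − {l,o} + {l,s} − {l,v} + {n,s} + 2·{o,v}

cycle:no boundary:no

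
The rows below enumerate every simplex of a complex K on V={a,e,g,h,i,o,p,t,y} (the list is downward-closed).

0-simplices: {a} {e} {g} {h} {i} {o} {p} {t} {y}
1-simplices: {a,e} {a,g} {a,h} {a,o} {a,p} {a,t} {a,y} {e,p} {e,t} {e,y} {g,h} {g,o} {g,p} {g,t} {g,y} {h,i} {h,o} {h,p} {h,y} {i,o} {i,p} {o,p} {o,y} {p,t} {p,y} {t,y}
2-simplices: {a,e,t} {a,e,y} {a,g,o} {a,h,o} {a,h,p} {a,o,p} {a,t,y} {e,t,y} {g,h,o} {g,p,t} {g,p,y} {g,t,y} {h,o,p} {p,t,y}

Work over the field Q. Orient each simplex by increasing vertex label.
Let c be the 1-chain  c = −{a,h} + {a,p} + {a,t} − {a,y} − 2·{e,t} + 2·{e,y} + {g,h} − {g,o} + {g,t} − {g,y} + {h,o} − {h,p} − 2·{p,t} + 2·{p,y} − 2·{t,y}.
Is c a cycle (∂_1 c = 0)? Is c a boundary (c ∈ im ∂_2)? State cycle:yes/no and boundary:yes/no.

cycle:yes boundary:yes

n_0=9 n_1=26 n_2=14  [Q]
∂1: piv[ae,ag,ah,ao,ap,at,ay,hi] rk=8  ker:ep,et,ey,gh,go,gp,gt,gy,ho,hp,hy,io,ip,op,oy,pt,py,ty
∂2: piv[aet,aey,ago,aho,ahp,aop,aty,gho,gpt,gpy,gty] rk=11  ker:ety,hop,pty
∂1c = 0
c vs im∂2: reduces to 0 ⇒ boundary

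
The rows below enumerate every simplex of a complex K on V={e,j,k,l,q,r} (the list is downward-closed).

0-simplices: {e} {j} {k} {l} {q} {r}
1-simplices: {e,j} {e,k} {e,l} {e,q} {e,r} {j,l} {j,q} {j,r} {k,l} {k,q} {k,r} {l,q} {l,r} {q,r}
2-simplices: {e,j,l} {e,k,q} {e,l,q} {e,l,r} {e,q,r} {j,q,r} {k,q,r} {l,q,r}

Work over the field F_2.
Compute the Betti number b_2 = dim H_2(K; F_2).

b_2=1

n_0=6 n_1=14 n_2=8  [Z2]
∂1: piv[ej,ek,el,eq,er] rk=5  ker:jl,jq,jr,kl,kq,kr,lq,lr,qr
∂2: piv[ejl,ekq,elq,elr,eqr,jqr,kqr] rk=7  ker:lqr
b_2=(8−7)−0=1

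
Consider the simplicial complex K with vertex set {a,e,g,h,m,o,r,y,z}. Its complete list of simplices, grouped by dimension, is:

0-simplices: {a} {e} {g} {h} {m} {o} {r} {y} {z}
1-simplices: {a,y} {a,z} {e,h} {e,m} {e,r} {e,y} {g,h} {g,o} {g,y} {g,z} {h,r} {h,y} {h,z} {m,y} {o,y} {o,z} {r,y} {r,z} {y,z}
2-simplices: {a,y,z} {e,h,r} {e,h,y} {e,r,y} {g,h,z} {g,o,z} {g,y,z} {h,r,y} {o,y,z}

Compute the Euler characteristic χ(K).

n_0=9 n_1=19 n_2=9
χ=+9−19+9=-1

χ(K)=-1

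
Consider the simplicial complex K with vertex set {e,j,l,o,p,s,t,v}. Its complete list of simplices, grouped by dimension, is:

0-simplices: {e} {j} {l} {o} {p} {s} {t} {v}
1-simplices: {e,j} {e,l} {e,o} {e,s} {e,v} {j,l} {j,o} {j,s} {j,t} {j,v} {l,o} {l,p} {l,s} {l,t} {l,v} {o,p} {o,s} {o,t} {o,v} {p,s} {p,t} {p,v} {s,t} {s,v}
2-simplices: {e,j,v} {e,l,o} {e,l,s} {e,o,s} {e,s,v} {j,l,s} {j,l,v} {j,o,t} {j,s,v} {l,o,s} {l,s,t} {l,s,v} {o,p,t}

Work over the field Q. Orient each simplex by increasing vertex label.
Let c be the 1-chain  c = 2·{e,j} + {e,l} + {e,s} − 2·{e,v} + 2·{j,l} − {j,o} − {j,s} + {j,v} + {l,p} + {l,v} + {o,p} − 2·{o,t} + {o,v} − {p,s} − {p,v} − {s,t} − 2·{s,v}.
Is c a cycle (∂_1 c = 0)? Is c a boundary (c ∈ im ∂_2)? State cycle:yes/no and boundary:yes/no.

cycle:no boundary:no

n_0=8 n_1=24 n_2=13  [Q]
∂1: piv[ej,el,eo,es,ev,jt,lp] rk=7  ker:jl,jo,js,jv,lo,ls,lt,lv,op,os,ot,ov,ps,pt,pv,st,sv
∂2: piv[ejv,elo,els,eos,esv,jls,jlv,jot,jsv,lst,opt] rk=11  ker:los,lsv
∂1c = −2·{e} + {j} + {l} − {o} + 4·{p} + 2·{s} − 3·{t} − 2·{v}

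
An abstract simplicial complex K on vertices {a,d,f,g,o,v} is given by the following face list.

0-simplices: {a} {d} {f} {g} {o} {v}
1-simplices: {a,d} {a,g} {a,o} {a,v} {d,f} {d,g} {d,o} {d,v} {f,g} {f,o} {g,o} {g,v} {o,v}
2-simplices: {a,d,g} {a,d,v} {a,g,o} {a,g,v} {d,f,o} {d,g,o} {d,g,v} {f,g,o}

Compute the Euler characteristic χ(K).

χ(K)=1

n_0=6 n_1=13 n_2=8
χ=+6−13+8=1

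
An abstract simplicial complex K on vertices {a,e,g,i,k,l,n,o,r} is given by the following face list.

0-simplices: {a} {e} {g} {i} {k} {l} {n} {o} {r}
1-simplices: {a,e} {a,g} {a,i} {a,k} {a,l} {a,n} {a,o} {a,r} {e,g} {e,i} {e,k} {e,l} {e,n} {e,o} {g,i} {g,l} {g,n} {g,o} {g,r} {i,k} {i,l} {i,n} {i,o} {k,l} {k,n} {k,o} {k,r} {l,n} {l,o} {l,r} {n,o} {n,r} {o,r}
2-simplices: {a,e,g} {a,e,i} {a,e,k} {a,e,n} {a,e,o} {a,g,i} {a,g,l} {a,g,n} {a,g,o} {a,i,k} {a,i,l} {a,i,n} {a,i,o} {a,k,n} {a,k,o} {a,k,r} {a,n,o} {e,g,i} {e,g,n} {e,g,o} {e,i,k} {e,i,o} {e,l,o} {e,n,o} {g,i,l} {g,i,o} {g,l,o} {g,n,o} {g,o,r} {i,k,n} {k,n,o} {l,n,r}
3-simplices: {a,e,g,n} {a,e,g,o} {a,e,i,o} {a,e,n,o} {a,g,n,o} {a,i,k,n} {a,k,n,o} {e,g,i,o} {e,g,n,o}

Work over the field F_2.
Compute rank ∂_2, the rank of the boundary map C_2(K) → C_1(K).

n_0=9 n_1=33 n_2=32 n_3=9  [Z2]
∂1: piv[ae,ag,ai,ak,al,an,ao,ar] rk=8  ker:eg,ei,ek,el,en,eo,gi,gl,gn,go,gr,ik,il,in,io,kl,kn,ko,kr,ln,lo,lr,no,nr,or
∂2: piv[aeg,aei,aek,aen,aeo,agi,agl,agn,ago,aik,ail,ain,aio,akn,ako,akr,ano,elo,glo,gor,lnr] rk=21  ker:egi,egn,ego,eik,eio,eno,gil,gio,gno,ikn,kno
∂3: piv[aegn,aego,aeio,aeno,agno,aikn,akno,egio] rk=8  ker:egno
rk∂_2=21

rank∂_2=21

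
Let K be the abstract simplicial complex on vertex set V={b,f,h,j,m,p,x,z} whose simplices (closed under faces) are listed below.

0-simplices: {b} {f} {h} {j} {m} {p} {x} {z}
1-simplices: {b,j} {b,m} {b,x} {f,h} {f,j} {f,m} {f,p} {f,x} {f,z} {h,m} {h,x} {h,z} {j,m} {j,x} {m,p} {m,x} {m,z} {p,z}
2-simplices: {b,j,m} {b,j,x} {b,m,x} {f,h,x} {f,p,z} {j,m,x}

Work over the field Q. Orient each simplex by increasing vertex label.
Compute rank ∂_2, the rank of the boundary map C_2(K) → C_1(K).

rank∂_2=5

n_0=8 n_1=18 n_2=6  [Q]
∂1: piv[bj,bm,bx,fh,fj,fp,fz] rk=7  ker:fm,fx,hm,hx,hz,jm,jx,mp,mx,mz,pz
∂2: piv[bjm,bjx,bmx,fhx,fpz] rk=5  ker:jmx
rk∂_2=5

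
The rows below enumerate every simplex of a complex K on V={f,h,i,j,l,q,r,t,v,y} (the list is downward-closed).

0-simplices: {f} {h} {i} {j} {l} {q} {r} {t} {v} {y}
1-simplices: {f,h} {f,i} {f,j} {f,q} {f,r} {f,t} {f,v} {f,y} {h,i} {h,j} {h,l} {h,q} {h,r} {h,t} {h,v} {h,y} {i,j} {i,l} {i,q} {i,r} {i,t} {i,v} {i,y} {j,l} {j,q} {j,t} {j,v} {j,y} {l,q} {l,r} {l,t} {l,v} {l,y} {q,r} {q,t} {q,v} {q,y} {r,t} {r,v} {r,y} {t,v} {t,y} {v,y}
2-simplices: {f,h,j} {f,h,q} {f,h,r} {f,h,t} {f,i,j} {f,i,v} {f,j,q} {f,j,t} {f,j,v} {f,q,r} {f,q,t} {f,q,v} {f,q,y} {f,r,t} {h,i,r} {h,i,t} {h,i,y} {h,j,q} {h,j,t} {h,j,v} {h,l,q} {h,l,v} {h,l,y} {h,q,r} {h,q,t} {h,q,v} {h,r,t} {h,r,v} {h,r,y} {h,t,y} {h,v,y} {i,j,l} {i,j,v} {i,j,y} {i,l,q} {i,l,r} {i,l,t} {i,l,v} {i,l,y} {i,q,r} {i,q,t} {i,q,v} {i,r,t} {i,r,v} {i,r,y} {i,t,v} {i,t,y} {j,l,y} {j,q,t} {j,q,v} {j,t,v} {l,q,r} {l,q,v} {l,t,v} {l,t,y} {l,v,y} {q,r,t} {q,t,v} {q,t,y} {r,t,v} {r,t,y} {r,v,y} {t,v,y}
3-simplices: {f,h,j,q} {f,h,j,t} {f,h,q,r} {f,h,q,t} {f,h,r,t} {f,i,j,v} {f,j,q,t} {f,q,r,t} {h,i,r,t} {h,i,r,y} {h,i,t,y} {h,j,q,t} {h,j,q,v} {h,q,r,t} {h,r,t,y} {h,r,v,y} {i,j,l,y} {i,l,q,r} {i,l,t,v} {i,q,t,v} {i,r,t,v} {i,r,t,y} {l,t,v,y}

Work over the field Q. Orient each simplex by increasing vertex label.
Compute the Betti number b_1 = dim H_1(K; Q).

n_0=10 n_1=43 n_2=63 n_3=23  [Q]
∂1: piv[fh,fi,fj,fq,fr,ft,fv,fy,hl] rk=9  ker:hi,hj,hq,hr,ht,hv,hy,ij,il,iq,ir,it,iv,iy,jl,jq,jt,jv,jy,lq,lr,lt,lv,ly,qr,qt,qv,qy,rt,rv,ry,tv,ty,vy
∂2: piv[fhj,fhq,fhr,fht,fij,fiv,fjq,fjt,fjv,fqr,fqt,fqv,fqy,frt,hir,hit,hiy,hjv,hlq,hlv,hly,hrv,hry,hty,hvy,ijl,ijy,ilq,ilr,ilt,ilv,ily,itv,qty] rk=34  ker:hjq,hjt,hqr,hqt,hqv,hrt,ijv,iqr,iqt,iqv,irt,irv,iry,ity,jly,jqt,jqv,jtv,lqr,lqv,ltv,lty,lvy,qrt,qtv,rtv,rty,rvy,tvy
∂3: piv[fhjq,fhjt,fhqr,fhqt,fhrt,fijv,fjqt,fqrt,hirt,hiry,hity,hjqv,hrty,hrvy,ijly,ilqr,iltv,iqtv,irtv,ltvy] rk=20  ker:hjqt,hqrt,irty
b_1=(43−9)−34=0

b_1=0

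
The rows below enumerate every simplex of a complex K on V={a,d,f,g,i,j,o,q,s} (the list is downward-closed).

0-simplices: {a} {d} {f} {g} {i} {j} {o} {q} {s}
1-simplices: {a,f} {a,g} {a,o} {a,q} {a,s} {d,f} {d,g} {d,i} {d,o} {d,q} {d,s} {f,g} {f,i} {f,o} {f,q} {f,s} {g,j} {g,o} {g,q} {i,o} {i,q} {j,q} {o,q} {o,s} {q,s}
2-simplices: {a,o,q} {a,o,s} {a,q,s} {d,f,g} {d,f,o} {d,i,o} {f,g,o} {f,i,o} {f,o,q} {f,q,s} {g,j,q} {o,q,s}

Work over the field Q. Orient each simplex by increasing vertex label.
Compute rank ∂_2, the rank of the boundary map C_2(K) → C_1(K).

n_0=9 n_1=25 n_2=12  [Q]
∂1: piv[af,ag,ao,aq,as,df,di,gj] rk=8  ker:dg,do,dq,ds,fg,fi,fo,fq,fs,go,gq,io,iq,jq,oq,os,qs
∂2: piv[aoq,aos,aqs,dfg,dfo,dio,fgo,fio,foq,fqs,gjq] rk=11  ker:oqs
rk∂_2=11

rank∂_2=11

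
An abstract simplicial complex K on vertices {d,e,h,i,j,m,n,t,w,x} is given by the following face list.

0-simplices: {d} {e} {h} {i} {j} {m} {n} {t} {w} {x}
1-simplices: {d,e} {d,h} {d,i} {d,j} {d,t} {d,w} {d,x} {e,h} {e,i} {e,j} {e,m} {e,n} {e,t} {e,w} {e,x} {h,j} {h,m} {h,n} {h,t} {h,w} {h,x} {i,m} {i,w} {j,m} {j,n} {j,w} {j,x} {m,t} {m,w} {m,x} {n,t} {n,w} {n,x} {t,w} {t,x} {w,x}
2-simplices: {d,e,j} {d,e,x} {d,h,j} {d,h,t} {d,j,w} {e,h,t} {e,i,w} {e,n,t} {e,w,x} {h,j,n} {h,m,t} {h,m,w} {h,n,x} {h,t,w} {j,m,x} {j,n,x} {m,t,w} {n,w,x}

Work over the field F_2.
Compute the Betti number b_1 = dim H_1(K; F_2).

b_1=10

n_0=10 n_1=36 n_2=18  [Z2]
∂1: piv[de,dh,di,dj,dt,dw,dx,em,en] rk=9  ker:eh,ei,ej,et,ew,ex,hj,hm,hn,ht,hw,hx,im,iw,jm,jn,jw,jx,mt,mw,mx,nt,nw,nx,tw,tx,wx
∂2: piv[dej,dex,dhj,dht,djw,eht,eiw,ent,ewx,hjn,hmt,hmw,hnx,htw,jmx,jnx,nwx] rk=17  ker:mtw
b_1=(36−9)−17=10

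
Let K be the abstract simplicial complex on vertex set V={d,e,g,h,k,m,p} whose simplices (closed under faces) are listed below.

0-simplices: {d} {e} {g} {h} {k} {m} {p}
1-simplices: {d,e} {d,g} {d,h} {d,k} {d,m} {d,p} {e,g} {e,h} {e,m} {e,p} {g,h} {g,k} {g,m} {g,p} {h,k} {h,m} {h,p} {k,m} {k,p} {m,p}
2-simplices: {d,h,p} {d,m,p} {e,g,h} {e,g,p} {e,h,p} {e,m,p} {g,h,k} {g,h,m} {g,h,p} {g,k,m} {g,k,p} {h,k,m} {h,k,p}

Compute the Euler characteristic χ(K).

n_0=7 n_1=20 n_2=13
χ=+7−20+13=0

χ(K)=0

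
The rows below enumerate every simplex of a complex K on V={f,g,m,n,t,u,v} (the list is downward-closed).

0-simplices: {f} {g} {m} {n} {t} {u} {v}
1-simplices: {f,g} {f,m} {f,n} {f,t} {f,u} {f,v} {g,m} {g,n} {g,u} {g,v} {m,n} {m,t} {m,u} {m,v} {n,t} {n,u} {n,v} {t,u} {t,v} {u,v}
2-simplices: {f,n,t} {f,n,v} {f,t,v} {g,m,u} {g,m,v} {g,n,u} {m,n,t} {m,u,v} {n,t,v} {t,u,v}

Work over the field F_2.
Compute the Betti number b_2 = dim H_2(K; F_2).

n_0=7 n_1=20 n_2=10  [Z2]
∂1: piv[fg,fm,fn,ft,fu,fv] rk=6  ker:gm,gn,gu,gv,mn,mt,mu,mv,nt,nu,nv,tu,tv,uv
∂2: piv[fnt,fnv,ftv,gmu,gmv,gnu,mnt,muv,tuv] rk=9  ker:ntv
b_2=(10−9)−0=1

b_2=1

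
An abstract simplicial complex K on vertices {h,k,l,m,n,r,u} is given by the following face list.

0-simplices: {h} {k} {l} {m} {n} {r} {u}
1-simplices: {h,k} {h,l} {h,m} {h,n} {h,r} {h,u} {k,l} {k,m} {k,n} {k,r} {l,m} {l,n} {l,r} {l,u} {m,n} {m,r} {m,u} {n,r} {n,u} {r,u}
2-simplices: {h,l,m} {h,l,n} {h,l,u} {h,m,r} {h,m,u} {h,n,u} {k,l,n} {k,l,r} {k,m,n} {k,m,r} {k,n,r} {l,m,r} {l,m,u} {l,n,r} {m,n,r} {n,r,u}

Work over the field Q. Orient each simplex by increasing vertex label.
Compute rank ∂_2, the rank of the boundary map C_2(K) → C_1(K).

n_0=7 n_1=20 n_2=16  [Q]
∂1: piv[hk,hl,hm,hn,hr,hu] rk=6  ker:kl,km,kn,kr,lm,ln,lr,lu,mn,mr,mu,nr,nu,ru
∂2: piv[hlm,hln,hlu,hmr,hmu,hnu,kln,klr,kmn,kmr,knr,lmr,nru] rk=13  ker:lmu,lnr,mnr
rk∂_2=13

rank∂_2=13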